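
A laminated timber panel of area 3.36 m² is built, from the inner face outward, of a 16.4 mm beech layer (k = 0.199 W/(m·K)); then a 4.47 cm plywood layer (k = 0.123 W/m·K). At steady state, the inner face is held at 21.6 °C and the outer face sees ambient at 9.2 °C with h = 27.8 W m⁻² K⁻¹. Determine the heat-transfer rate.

Treat each layer as a resistance in series:
  R_beech = L/(kA) = 0.0164/(0.199·3.36) = 0.02453 K/W
  R_plywood = L/(kA) = 0.0447/(0.123·3.36) = 0.1082 K/W
  R_conv,out = 1/(hA) = 1/(27.8·3.36) = 0.01071 K/W
ΣR = 0.02453 + 0.1082 + 0.01071 = 0.1434 K/W
Q = ΔT/ΣR = (21.6 °C − 9.2 °C)/0.1434 = 86.5 W

Q = 86.5 W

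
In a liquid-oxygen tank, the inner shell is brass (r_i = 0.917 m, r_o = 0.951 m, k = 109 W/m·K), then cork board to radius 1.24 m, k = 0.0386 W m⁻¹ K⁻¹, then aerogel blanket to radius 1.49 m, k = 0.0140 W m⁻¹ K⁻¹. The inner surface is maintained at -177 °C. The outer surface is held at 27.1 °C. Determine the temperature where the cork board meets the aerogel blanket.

T = -96.1 °C

Resistance network (inner→outer):
  R_brass = (1/0.917 − 1/0.951)/(4πk) = 0.03899/(4π·109) = 2.846×10^-5 K/W
  R_cork board = (1/0.951 − 1/1.24)/(4πk) = 0.2451/(4π·0.0386) = 0.5052 K/W
  R_aerogel blanket = (1/1.24 − 1/1.49)/(4πk) = 0.1353/(4π·0.0140) = 0.7691 K/W
ΣR = 2.846×10^-5 + 0.5052 + 0.7691 = 1.274 K/W
Q = ΔT/ΣR = (-177 °C − 27.1 °C)/1.274 = -160.2 W
From the inner boundary to the cork board/aerogel blanket interface, ΣR_partial = 0.5052 K/W.
T_interface = T_in − Q·ΣR_partial = -177 °C − (-160.2)(0.5052) = -96.1 °C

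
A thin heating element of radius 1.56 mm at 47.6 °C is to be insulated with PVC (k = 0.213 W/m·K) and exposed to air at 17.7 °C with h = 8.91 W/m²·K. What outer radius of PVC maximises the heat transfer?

r_cr = 2.39 cm

For a cylinder, r_cr = k_ins/h = 0.213/8.91 = 0.0239 m = 2.39 cm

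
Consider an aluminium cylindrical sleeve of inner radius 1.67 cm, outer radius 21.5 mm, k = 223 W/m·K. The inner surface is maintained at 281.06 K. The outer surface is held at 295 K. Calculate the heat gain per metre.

Q' = 77300 W/m

Q' = 2πk·ΔT/ln(r₂/r₁) = 2π × 223 × 13.94 / ln(0.0215/0.0167) = 77300 W/m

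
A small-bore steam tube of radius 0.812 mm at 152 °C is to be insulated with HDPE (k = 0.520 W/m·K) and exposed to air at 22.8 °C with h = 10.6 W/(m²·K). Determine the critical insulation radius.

r_cr = 4.91 cm

For a cylinder, r_cr = k_ins/h = 0.520/10.6 = 0.0491 m = 4.91 cm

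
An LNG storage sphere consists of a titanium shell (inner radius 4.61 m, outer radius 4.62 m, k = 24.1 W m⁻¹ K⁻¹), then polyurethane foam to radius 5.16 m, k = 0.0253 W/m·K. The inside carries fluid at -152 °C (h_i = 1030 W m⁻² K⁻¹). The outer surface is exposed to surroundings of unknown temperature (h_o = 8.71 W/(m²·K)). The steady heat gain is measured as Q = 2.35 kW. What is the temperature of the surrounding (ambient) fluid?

Series resistances:
  R_conv,in = 1/(4πr²h) = 1/(4π·4.61²·1030) = 3.635×10^-6 K/W
  R_titanium = (1/4.61 − 1/4.62)/(4πk) = 4.695×10^-4/(4π·24.1) = 1.550×10^-6 K/W
  R_polyurethane foam = (1/4.62 − 1/5.16)/(4πk) = 0.02265/(4π·0.0253) = 0.07125 K/W
  R_conv,out = 1/(4πr²h) = 1/(4π·5.16²·8.71) = 3.431×10^-4 K/W
ΣR = 0.07160 K/W
ΔT = Q·ΣR = 2350 × 0.07160 = 168.3 K
Heat flows inward, so T_out = T_in + ΔT = -152 + 168.3 = 16.3 °C

T_out = 16.3 °C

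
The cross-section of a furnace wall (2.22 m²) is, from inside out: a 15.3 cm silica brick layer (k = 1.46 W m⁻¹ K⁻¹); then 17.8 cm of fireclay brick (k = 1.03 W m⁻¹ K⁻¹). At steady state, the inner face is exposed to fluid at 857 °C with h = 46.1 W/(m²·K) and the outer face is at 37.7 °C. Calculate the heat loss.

Series thermal resistances, inner to outer:
  R_conv,in = 1/(hA) = 1/(46.1·2.22) = 0.009771 K/W
  R_silica brick = L/(kA) = 0.153/(1.46·2.22) = 0.04720 K/W
  R_fireclay brick = L/(kA) = 0.178/(1.03·2.22) = 0.07784 K/W
ΣR = 0.009771 + 0.04720 + 0.07784 = 0.1348 K/W
Q = ΔT/ΣR = (857 °C − 37.7 °C)/0.1348 = 6080 W

Q = 6080 W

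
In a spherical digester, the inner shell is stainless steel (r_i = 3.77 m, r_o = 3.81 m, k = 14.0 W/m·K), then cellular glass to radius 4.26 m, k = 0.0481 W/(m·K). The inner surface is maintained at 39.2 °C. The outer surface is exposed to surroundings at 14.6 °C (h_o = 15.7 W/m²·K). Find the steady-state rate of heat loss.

Treat each layer as a resistance in series:
  R_stainless steel = (1/3.77 − 1/3.81)/(4πk) = 0.002785/(4π·14.0) = 1.583×10^-5 K/W
  R_cellular glass = (1/3.81 − 1/4.26)/(4πk) = 0.02773/(4π·0.0481) = 0.04587 K/W
  R_conv,out = 1/(4πr²h) = 1/(4π·4.26²·15.7) = 2.793×10^-4 K/W
ΣR = 1.583×10^-5 + 0.04587 + 2.793×10^-4 = 0.04617 K/W
Q = ΔT/ΣR = (39.2 °C − 14.6 °C)/0.04617 = 533 W

Q = 533 W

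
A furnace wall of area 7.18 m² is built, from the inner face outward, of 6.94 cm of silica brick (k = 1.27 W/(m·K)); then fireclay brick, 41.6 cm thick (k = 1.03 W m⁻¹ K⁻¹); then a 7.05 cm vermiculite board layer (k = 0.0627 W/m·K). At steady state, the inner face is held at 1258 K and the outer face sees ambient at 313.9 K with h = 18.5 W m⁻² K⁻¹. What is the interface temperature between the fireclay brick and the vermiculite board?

Series thermal resistances, inner to outer:
  R_silica brick = L/(kA) = 0.0694/(1.27·7.18) = 0.007611 K/W
  R_fireclay brick = L/(kA) = 0.416/(1.03·7.18) = 0.05625 K/W
  R_vermiculite board = L/(kA) = 0.0705/(0.0627·7.18) = 0.1566 K/W
  R_conv,out = 1/(hA) = 1/(18.5·7.18) = 0.007528 K/W
ΣR = 0.007611 + 0.05625 + 0.1566 + 0.007528 = 0.2280 K/W
Q = ΔT/ΣR = (1258 K − 313.9 K)/0.2280 = 4141 W
From the inner boundary to the fireclay brick/vermiculite board interface, ΣR_partial = 0.06386 K/W.
T_interface = T_in − Q·ΣR_partial = 1258 K − (4141)(0.06386) = 994 K

T = 994 K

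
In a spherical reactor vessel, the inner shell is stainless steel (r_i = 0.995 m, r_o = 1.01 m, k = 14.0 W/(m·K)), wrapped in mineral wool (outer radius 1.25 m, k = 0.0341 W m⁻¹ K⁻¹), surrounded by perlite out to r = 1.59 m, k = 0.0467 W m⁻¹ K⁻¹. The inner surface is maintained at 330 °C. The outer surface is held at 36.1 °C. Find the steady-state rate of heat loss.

Q = 400 W

Treat each layer as a resistance in series:
  R_stainless steel = (1/0.995 − 1/1.01)/(4πk) = 0.01493/(4π·14.0) = 8.484×10^-5 K/W
  R_mineral wool = (1/1.01 − 1/1.25)/(4πk) = 0.1901/(4π·0.0341) = 0.4436 K/W
  R_perlite = (1/1.25 − 1/1.59)/(4πk) = 0.1711/(4π·0.0467) = 0.2915 K/W
ΣR = 8.484×10^-5 + 0.4436 + 0.2915 = 0.7352 K/W
Q = ΔT/ΣR = (330 °C − 36.1 °C)/0.7352 = 400 W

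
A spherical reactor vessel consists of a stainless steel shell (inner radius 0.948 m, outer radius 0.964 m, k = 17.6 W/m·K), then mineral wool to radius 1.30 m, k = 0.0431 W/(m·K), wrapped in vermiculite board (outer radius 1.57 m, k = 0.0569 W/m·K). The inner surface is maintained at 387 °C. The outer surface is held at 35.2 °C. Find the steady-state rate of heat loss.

Resistance network (inner→outer):
  R_stainless steel = (1/0.948 − 1/0.964)/(4πk) = 0.01751/(4π·17.6) = 7.916×10^-5 K/W
  R_mineral wool = (1/0.964 − 1/1.30)/(4πk) = 0.2681/(4π·0.0431) = 0.4950 K/W
  R_vermiculite board = (1/1.30 − 1/1.57)/(4πk) = 0.1323/(4π·0.0569) = 0.1850 K/W
ΣR = 7.916×10^-5 + 0.4950 + 0.1850 = 0.6801 K/W
Q = ΔT/ΣR = (387 °C − 35.2 °C)/0.6801 = 517 W

Q = 517 W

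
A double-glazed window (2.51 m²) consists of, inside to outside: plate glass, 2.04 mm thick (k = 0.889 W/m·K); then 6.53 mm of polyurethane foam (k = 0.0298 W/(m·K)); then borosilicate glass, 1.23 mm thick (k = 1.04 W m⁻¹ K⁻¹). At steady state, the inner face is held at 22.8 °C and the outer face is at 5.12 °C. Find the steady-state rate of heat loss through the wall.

Q = 199 W

Series thermal resistances, inner to outer:
  R_plate glass = L/(kA) = 0.00204/(0.889·2.51) = 9.142×10^-4 K/W
  R_polyurethane foam = L/(kA) = 0.00653/(0.0298·2.51) = 0.08730 K/W
  R_borosilicate glass = L/(kA) = 0.00123/(1.04·2.51) = 4.712×10^-4 K/W
ΣR = 9.142×10^-4 + 0.08730 + 4.712×10^-4 = 0.08869 K/W
Q = ΔT/ΣR = (22.8 °C − 5.12 °C)/0.08869 = 199 W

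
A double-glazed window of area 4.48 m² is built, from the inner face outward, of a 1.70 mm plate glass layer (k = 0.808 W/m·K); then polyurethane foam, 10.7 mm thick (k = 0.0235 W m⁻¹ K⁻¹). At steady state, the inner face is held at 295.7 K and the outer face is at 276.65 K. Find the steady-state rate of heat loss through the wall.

Q = 187 W

Treat each layer as a resistance in series:
  R_plate glass = L/(kA) = 0.00170/(0.808·4.48) = 4.696×10^-4 K/W
  R_polyurethane foam = L/(kA) = 0.0107/(0.0235·4.48) = 0.1016 K/W
ΣR = 4.696×10^-4 + 0.1016 = 0.1021 K/W
Q = ΔT/ΣR = (295.7 K − 276.65 K)/0.1021 = 187 W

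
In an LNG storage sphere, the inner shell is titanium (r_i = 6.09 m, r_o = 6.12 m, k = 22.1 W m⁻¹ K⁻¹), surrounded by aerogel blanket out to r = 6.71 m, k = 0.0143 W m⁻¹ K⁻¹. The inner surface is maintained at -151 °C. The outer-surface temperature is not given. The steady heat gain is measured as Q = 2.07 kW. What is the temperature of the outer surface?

Sum the resistances:
  R_titanium = (1/6.09 − 1/6.12)/(4πk) = 8.049×10^-4/(4π·22.1) = 2.898×10^-6 K/W
  R_aerogel blanket = (1/6.12 − 1/6.71)/(4πk) = 0.01437/(4π·0.0143) = 0.07995 K/W
ΣR = 0.07996 K/W
ΔT = Q·ΣR = 2070 × 0.07996 = 165.5 K
Heat flows inward, so T_out = T_in + ΔT = -151 + 165.5 = 14.5 °C

T_out = 14.5 °C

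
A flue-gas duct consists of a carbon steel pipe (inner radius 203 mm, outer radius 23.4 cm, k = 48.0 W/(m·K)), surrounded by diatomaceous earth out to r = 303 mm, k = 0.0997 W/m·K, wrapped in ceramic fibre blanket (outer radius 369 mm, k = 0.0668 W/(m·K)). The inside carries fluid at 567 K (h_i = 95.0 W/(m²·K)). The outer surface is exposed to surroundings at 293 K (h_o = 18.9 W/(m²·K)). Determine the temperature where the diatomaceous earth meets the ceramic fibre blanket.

Resistance network (inner→outer):
  R'_conv,in = 1/(2πr h) = 1/(2π·0.203·95.0) = 0.008253 m·K/W
  R'_carbon steel = ln(0.234/0.203)/(2πk) = 0.1421/(2π·48.0) = 4.712×10^-4 m·K/W
  R'_diatomaceous earth = ln(0.303/0.234)/(2πk) = 0.2584/(2π·0.0997) = 0.4125 m·K/W
  R'_ceramic fibre blanket = ln(0.369/0.303)/(2πk) = 0.1971/(2π·0.0668) = 0.4695 m·K/W
  R'_conv,out = 1/(2πr h) = 1/(2π·0.369·18.9) = 0.02282 m·K/W
ΣR = 0.008253 + 4.712×10^-4 + 0.4125 + 0.4695 + 0.02282 = 0.9135 m·K/W
Q' = ΔT/ΣR = (567 K − 293 K)/0.9135 = 299.9 W/m
From the inner boundary to the diatomaceous earth/ceramic fibre blanket interface, ΣR_partial = 0.4212 m·K/W.
T_interface = T_in − Q'·ΣR_partial = 567 K − (299.9)(0.4212) = 441 K

T = 441 K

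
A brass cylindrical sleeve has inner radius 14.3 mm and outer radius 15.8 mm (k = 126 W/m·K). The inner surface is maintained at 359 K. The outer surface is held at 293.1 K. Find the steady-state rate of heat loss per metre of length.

Q' = 2πk·ΔT/ln(r₂/r₁) = 2π × 126 × 65.9 / ln(0.0158/0.0143) = 5.23×10^5 W/m

Q' = 523 kW/m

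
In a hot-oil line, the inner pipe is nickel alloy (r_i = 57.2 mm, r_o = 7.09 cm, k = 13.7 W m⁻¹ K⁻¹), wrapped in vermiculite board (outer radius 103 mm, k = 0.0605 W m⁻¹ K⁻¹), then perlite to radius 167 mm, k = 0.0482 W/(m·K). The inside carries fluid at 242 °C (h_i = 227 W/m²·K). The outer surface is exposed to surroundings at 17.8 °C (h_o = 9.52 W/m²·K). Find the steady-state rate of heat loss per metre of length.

Series thermal resistances, inner to outer:
  R'_conv,in = 1/(2πr h) = 1/(2π·0.0572·227) = 0.01226 m·K/W
  R'_nickel alloy = ln(0.0709/0.0572)/(2πk) = 0.2147/(2π·13.7) = 0.002494 m·K/W
  R'_vermiculite board = ln(0.103/0.0709)/(2πk) = 0.3735/(2π·0.0605) = 0.9824 m·K/W
  R'_perlite = ln(0.167/0.103)/(2πk) = 0.4833/(2π·0.0482) = 1.596 m·K/W
  R'_conv,out = 1/(2πr h) = 1/(2π·0.167·9.52) = 0.1001 m·K/W
ΣR = 0.01226 + 0.002494 + 0.9824 + 1.596 + 0.1001 = 2.693 m·K/W
Q' = ΔT/ΣR = (242 °C − 17.8 °C)/2.693 = 83.3 W/m

Q' = 83.3 W/m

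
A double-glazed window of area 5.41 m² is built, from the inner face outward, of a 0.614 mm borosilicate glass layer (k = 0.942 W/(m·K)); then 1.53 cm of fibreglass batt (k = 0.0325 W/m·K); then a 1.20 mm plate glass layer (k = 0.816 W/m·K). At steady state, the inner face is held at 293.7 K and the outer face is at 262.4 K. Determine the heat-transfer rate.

Treat each layer as a resistance in series:
  R_borosilicate glass = L/(kA) = 6.14×10^-4/(0.942·5.41) = 1.205×10^-4 K/W
  R_fibreglass batt = L/(kA) = 0.0153/(0.0325·5.41) = 0.08702 K/W
  R_plate glass = L/(kA) = 0.00120/(0.816·5.41) = 2.718×10^-4 K/W
ΣR = 1.205×10^-4 + 0.08702 + 2.718×10^-4 = 0.08741 K/W
Q = ΔT/ΣR = (293.7 K − 262.4 K)/0.08741 = 358 W

Q = 358 W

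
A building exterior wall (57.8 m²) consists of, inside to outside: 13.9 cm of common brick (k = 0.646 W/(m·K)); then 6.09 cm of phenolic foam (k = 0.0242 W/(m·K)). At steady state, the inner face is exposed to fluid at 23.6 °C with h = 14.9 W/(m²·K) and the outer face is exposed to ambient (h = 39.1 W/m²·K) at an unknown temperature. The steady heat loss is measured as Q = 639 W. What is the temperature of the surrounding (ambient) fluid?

Series resistances:
  R_conv,in = 1/(hA) = 1/(14.9·57.8) = 0.001161 K/W
  R_common brick = L/(kA) = 0.139/(0.646·57.8) = 0.003723 K/W
  R_phenolic foam = L/(kA) = 0.0609/(0.0242·57.8) = 0.04354 K/W
  R_conv,out = 1/(hA) = 1/(39.1·57.8) = 4.425×10^-4 K/W
ΣR = 0.04886 K/W
ΔT = Q·ΣR = 639 × 0.04886 = 31.22 K
Heat flows outward, so T_out = T_in − ΔT = 23.6 − 31.22 = -7.62 °C

T_out = -7.62 °C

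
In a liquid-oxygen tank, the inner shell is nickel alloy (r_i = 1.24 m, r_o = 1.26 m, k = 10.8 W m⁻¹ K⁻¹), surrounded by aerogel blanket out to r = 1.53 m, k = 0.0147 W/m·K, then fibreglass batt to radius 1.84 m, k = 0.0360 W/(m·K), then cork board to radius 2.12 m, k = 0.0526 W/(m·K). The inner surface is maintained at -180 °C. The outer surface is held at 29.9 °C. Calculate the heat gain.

Resistance network (inner→outer):
  R_nickel alloy = (1/1.24 − 1/1.26)/(4πk) = 0.01280/(4π·10.8) = 9.432×10^-5 K/W
  R_aerogel blanket = (1/1.26 − 1/1.53)/(4πk) = 0.1401/(4π·0.0147) = 0.7582 K/W
  R_fibreglass batt = (1/1.53 − 1/1.84)/(4πk) = 0.1101/(4π·0.0360) = 0.2434 K/W
  R_cork board = (1/1.84 − 1/2.12)/(4πk) = 0.07178/(4π·0.0526) = 0.1086 K/W
ΣR = 9.432×10^-5 + 0.7582 + 0.2434 + 0.1086 = 1.110 K/W
Q = ΔT/ΣR = (-180 °C − 29.9 °C)/1.110 = -189 W
(Negative Q ⇒ heat flows inward; heat gain = 189 W.)

Q = 189 W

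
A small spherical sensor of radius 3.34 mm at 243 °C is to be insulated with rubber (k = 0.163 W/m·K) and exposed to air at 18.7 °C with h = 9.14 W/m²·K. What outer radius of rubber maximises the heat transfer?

r_cr = 3.57 cm

For a sphere, r_cr = 2k_ins/h = 2·0.163/9.14 = 0.0357 m = 3.57 cm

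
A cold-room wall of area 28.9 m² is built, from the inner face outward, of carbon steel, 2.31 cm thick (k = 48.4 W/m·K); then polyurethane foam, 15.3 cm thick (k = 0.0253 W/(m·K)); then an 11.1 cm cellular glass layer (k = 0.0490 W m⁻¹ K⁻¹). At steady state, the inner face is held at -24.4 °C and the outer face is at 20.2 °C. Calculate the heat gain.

Resistance network (inner→outer):
  R_carbon steel = L/(kA) = 0.0231/(48.4·28.9) = 1.651×10^-5 K/W
  R_polyurethane foam = L/(kA) = 0.153/(0.0253·28.9) = 0.2093 K/W
  R_cellular glass = L/(kA) = 0.111/(0.0490·28.9) = 0.07838 K/W
ΣR = 1.651×10^-5 + 0.2093 + 0.07838 = 0.2877 K/W
Q = ΔT/ΣR = (-24.4 °C − 20.2 °C)/0.2877 = -155 W
(Negative Q ⇒ heat flows inward; heat gain = 155 W.)

Q = 155 W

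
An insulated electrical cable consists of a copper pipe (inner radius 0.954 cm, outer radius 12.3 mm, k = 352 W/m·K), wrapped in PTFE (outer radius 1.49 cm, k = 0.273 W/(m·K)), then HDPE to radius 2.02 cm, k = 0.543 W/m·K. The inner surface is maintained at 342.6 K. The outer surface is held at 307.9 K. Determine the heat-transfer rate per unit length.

Series thermal resistances, inner to outer:
  R'_copper = ln(0.0123/0.00954)/(2πk) = 0.2541/(2π·352) = 1.149×10^-4 m·K/W
  R'_PTFE = ln(0.0149/0.0123)/(2πk) = 0.1918/(2π·0.273) = 0.1118 m·K/W
  R'_HDPE = ln(0.0202/0.0149)/(2πk) = 0.3043/(2π·0.543) = 0.08920 m·K/W
ΣR = 1.149×10^-4 + 0.1118 + 0.08920 = 0.2011 m·K/W
Q' = ΔT/ΣR = (342.6 K − 307.9 K)/0.2011 = 173 W/m

Q' = 173 W/m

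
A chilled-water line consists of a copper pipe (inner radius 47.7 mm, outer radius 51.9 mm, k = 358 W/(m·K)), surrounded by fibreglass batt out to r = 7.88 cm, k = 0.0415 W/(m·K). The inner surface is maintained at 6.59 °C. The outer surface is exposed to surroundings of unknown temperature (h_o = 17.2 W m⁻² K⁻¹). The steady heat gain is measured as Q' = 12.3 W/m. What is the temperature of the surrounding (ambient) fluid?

T_out = 27.7 °C

Series resistances:
  R'_copper = ln(0.0519/0.0477)/(2πk) = 0.08439/(2π·358) = 3.752×10^-5 m·K/W
  R'_fibreglass batt = ln(0.0788/0.0519)/(2πk) = 0.4176/(2π·0.0415) = 1.601 m·K/W
  R'_conv,out = 1/(2πr h) = 1/(2π·0.0788·17.2) = 0.1174 m·K/W
ΣR = 1.719 m·K/W
ΔT = Q'·ΣR = 12.3 × 1.719 = 21.14 K
Heat flows inward, so T_out = T_in + ΔT = 6.59 + 21.14 = 27.7 °C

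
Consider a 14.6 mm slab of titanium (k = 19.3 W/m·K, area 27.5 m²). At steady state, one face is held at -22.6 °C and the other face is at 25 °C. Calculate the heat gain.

Q = 1730 kW

Q = kA·ΔT/L = 19.3 × 27.5 × |-22.6 °C − 25 °C| / 0.0146 = 1.73×10^6 W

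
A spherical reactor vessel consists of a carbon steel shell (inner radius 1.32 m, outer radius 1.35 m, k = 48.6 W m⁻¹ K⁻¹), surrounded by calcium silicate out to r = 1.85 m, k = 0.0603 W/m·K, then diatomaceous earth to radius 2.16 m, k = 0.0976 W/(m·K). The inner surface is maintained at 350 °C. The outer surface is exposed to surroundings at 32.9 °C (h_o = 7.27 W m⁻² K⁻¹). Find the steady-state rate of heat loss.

Q = 961 W

Resistance network (inner→outer):
  R_carbon steel = (1/1.32 − 1/1.35)/(4πk) = 0.01684/(4π·48.6) = 2.757×10^-5 K/W
  R_calcium silicate = (1/1.35 − 1/1.85)/(4πk) = 0.2002/(4π·0.0603) = 0.2642 K/W
  R_diatomaceous earth = (1/1.85 − 1/2.16)/(4πk) = 0.07758/(4π·0.0976) = 0.06325 K/W
  R_conv,out = 1/(4πr²h) = 1/(4π·2.16²·7.27) = 0.002346 K/W
ΣR = 2.757×10^-5 + 0.2642 + 0.06325 + 0.002346 = 0.3298 K/W
Q = ΔT/ΣR = (350 °C − 32.9 °C)/0.3298 = 961 W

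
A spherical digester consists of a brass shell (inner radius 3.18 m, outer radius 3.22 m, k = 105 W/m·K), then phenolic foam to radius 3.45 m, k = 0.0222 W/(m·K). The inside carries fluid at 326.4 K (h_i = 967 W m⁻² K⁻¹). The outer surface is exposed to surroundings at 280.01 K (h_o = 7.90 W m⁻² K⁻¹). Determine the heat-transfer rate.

Q = 618 W

Series thermal resistances, inner to outer:
  R_conv,in = 1/(4πr²h) = 1/(4π·3.18²·967) = 8.138×10^-6 K/W
  R_brass = (1/3.18 − 1/3.22)/(4πk) = 0.003906/(4π·105) = 2.961×10^-6 K/W
  R_phenolic foam = (1/3.22 − 1/3.45)/(4πk) = 0.02070/(4π·0.0222) = 0.07421 K/W
  R_conv,out = 1/(4πr²h) = 1/(4π·3.45²·7.90) = 8.463×10^-4 K/W
ΣR = 8.138×10^-6 + 2.961×10^-6 + 0.07421 + 8.463×10^-4 = 0.07507 K/W
Q = ΔT/ΣR = (326.4 K − 280.01 K)/0.07507 = 618 W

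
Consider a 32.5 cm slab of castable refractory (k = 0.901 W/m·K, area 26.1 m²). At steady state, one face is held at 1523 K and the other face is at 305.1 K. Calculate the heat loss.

Q = 88100 W

Q = kA·ΔT/L = 0.901 × 26.1 × |1523 K − 305.1 K| / 0.325 = 88100 W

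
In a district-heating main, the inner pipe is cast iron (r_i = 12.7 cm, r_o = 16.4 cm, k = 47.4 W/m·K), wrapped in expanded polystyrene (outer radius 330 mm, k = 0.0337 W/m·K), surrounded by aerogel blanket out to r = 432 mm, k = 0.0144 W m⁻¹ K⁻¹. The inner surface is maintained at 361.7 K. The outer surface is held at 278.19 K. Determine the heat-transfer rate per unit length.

Resistance network (inner→outer):
  R'_cast iron = ln(0.164/0.127)/(2πk) = 0.2557/(2π·47.4) = 8.585×10^-4 m·K/W
  R'_expanded polystyrene = ln(0.330/0.164)/(2πk) = 0.6992/(2π·0.0337) = 3.302 m·K/W
  R'_aerogel blanket = ln(0.432/0.330)/(2πk) = 0.2693/(2π·0.0144) = 2.977 m·K/W
ΣR = 8.585×10^-4 + 3.302 + 2.977 = 6.280 m·K/W
Q' = ΔT/ΣR = (361.7 K − 278.19 K)/6.280 = 13.3 W/m

Q' = 13.3 W/m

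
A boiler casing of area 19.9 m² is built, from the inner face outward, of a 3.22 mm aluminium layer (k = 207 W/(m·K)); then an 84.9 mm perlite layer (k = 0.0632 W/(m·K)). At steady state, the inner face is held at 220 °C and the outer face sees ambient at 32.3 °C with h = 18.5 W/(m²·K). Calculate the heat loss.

Q = 2.67 kW

Series thermal resistances, inner to outer:
  R_aluminium = L/(kA) = 0.00322/(207·19.9) = 7.817×10^-7 K/W
  R_perlite = L/(kA) = 0.0849/(0.0632·19.9) = 0.06751 K/W
  R_conv,out = 1/(hA) = 1/(18.5·19.9) = 0.002716 K/W
ΣR = 7.817×10^-7 + 0.06751 + 0.002716 = 0.07023 K/W
Q = ΔT/ΣR = (220 °C − 32.3 °C)/0.07023 = 2670 W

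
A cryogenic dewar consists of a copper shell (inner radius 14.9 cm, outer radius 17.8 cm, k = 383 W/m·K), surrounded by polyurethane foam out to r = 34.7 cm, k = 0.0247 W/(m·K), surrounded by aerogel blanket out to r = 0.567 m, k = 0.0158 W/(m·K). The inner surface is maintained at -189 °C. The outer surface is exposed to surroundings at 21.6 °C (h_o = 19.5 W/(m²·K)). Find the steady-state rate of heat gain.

Q = 14.6 W

Treat each layer as a resistance in series:
  R_copper = (1/0.149 − 1/0.178)/(4πk) = 1.093/(4π·383) = 2.272×10^-4 K/W
  R_polyurethane foam = (1/0.178 − 1/0.347)/(4πk) = 2.736/(4π·0.0247) = 8.815 K/W
  R_aerogel blanket = (1/0.347 − 1/0.567)/(4πk) = 1.118/(4π·0.0158) = 5.632 K/W
  R_conv,out = 1/(4πr²h) = 1/(4π·0.567²·19.5) = 0.01269 K/W
ΣR = 2.272×10^-4 + 8.815 + 5.632 + 0.01269 = 14.46 K/W
Q = ΔT/ΣR = (-189 °C − 21.6 °C)/14.46 = -14.6 W
(Negative Q ⇒ heat flows inward; heat gain = 14.6 W.)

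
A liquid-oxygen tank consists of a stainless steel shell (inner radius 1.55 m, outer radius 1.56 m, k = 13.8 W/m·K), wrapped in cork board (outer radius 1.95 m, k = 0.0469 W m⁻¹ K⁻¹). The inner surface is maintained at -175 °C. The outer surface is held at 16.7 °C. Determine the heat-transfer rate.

Q = 881 W

Resistance network (inner→outer):
  R_stainless steel = (1/1.55 − 1/1.56)/(4πk) = 0.004136/(4π·13.8) = 2.385×10^-5 K/W
  R_cork board = (1/1.56 − 1/1.95)/(4πk) = 0.1282/(4π·0.0469) = 0.2175 K/W
ΣR = 2.385×10^-5 + 0.2175 = 0.2175 K/W
Q = ΔT/ΣR = (-175 °C − 16.7 °C)/0.2175 = -881 W
(Negative Q ⇒ heat flows inward; heat gain = 881 W.)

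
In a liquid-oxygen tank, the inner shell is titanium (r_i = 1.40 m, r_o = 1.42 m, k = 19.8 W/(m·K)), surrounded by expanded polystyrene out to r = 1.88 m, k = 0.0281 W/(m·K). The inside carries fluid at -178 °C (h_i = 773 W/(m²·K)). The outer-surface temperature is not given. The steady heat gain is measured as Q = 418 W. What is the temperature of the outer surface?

T_out = 26.0 °C

Series resistances:
  R_conv,in = 1/(4πr²h) = 1/(4π·1.40²·773) = 5.252×10^-5 K/W
  R_titanium = (1/1.40 − 1/1.42)/(4πk) = 0.01006/(4π·19.8) = 4.043×10^-5 K/W
  R_expanded polystyrene = (1/1.42 − 1/1.88)/(4πk) = 0.1723/(4π·0.0281) = 0.4880 K/W
ΣR = 0.4881 K/W
ΔT = Q·ΣR = 418 × 0.4881 = 204.0 K
Heat flows inward, so T_out = T_in + ΔT = -178 + 204.0 = 26.0 °C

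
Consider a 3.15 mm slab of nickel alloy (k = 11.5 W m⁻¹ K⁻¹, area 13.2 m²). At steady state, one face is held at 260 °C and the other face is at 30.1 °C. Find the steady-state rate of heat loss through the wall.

Q = kA·ΔT/L = 11.5 × 13.2 × |260 °C − 30.1 °C| / 0.00315 = 1.11×10^7 W

Q = 1.11×10^7 W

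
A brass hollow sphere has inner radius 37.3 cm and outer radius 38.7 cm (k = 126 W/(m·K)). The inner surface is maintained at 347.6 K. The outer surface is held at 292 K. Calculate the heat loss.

Q = 4πk·ΔT/(1/r₁ − 1/r₂) = 4π × 126 × 55.6 / (1/0.373 − 1/0.387) = 9.08×10^5 W

Q = 9.08×10^5 W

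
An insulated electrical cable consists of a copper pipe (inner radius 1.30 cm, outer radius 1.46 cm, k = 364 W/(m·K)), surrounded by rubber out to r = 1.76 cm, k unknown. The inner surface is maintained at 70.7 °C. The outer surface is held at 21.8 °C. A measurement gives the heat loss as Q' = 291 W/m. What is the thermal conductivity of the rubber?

ΣR = ΔT/Q' = |70.7 − 21.8|/291 = 0.1680 m·K/W
Known resistances:
  R'_copper = ln(0.0146/0.0130)/(2πk) = 0.1161/(2π·364) = 5.075×10^-5 m·K/W
R_rubber = ΣR − ΣR_known = 0.1680 − 5.075×10^-5 = 0.1679 m·K/W
ln(r₂/r₁)/(2πk) = 0.1679 ⇒ k = 0.1869/(2π·0.1679) = 0.177 W/m·K

k = 0.177 W/m·K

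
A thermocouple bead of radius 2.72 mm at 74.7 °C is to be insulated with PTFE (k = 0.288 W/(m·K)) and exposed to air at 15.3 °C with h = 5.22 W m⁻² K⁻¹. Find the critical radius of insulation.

For a sphere, r_cr = 2k_ins/h = 2·0.288/5.22 = 0.110 m = 11.0 cm

r_cr = 11.0 cm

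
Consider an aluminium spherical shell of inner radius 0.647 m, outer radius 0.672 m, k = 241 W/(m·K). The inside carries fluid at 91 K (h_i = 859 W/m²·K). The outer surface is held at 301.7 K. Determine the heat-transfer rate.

Resistance network (inner→outer):
  R_conv,in = 1/(4πr²h) = 1/(4π·0.647²·859) = 2.213×10^-4 K/W
  R_aluminium = (1/0.647 − 1/0.672)/(4πk) = 0.05750/(4π·241) = 1.899×10^-5 K/W
ΣR = 2.213×10^-4 + 1.899×10^-5 = 2.403×10^-4 K/W
Q = ΔT/ΣR = (91 K − 301.7 K)/2.403×10^-4 = -8.77×10^5 W
(Negative Q ⇒ heat flows inward; heat gain = 8.77×10^5 W.)

Q = 877 kW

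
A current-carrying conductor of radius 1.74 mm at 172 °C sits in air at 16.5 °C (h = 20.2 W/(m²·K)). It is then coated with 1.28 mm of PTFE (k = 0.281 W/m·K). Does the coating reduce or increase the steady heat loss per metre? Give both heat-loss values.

Critical radius for a cylinder: r_cr = k/h = 0.0139 m = 1.39 cm.
Outer radius after coating: r₂ = 0.00174 + 0.00128 = 0.00302 m.
Since r₁ < r_cr and r₂ ≤ r_cr, the coating moves toward the maximum at r_cr — heat loss rises.
Bare: R = 1/(2πr₁h) = 4.528 m·K/W; Q = 155.5/4.528 = 34.3 W/m.
Coated: R = R_cond + R_conv = 2.921 m·K/W; Q = 155.5/2.921 = 53.2 W/m.

increases: 34.3 → 53.2 W/m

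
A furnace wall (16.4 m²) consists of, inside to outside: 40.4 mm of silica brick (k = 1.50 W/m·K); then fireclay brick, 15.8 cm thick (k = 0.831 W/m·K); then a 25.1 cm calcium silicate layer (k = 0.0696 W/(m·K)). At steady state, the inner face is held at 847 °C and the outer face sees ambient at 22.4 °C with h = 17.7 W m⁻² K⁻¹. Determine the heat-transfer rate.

Series thermal resistances, inner to outer:
  R_silica brick = L/(kA) = 0.0404/(1.50·16.4) = 0.001642 K/W
  R_fireclay brick = L/(kA) = 0.158/(0.831·16.4) = 0.01159 K/W
  R_calcium silicate = L/(kA) = 0.251/(0.0696·16.4) = 0.2199 K/W
  R_conv,out = 1/(hA) = 1/(17.7·16.4) = 0.003445 K/W
ΣR = 0.001642 + 0.01159 + 0.2199 + 0.003445 = 0.2366 K/W
Q = ΔT/ΣR = (847 °C − 22.4 °C)/0.2366 = 3490 W

Q = 3.49 kW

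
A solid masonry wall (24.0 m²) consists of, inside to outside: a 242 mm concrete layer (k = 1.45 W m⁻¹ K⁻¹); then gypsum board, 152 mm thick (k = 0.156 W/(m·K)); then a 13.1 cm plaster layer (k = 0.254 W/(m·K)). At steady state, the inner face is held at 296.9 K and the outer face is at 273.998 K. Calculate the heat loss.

Treat each layer as a resistance in series:
  R_concrete = L/(kA) = 0.242/(1.45·24.0) = 0.006954 K/W
  R_gypsum board = L/(kA) = 0.152/(0.156·24.0) = 0.04060 K/W
  R_plaster = L/(kA) = 0.131/(0.254·24.0) = 0.02149 K/W
ΣR = 0.006954 + 0.04060 + 0.02149 = 0.06904 K/W
Q = ΔT/ΣR = (296.9 K − 273.998 K)/0.06904 = 332 W

Q = 332 W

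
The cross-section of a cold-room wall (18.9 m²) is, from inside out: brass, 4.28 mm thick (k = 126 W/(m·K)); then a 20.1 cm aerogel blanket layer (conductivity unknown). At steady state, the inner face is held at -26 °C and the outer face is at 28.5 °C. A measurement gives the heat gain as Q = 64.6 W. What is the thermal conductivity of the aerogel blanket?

ΣR = ΔT/Q = |-26 − 28.5|/64.6 = 0.8437 K/W
Known resistances:
  R_brass = L/(kA) = 0.00428/(126·18.9) = 1.797×10^-6 K/W
R_aerogel blanket = ΣR − ΣR_known = 0.8437 − 1.797×10^-6 = 0.8437 K/W
L/(kA) = 0.8437 ⇒ k = 0.201/(0.8437·18.9) = 0.0126 W/m·K

k = 0.0126 W/m·K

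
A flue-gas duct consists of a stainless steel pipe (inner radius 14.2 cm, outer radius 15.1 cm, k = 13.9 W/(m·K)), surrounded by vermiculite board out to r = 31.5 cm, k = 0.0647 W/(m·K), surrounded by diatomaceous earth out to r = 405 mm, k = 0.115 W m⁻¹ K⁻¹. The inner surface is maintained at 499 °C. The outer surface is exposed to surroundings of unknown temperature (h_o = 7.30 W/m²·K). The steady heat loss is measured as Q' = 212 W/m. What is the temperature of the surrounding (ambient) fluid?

Sum the resistances:
  R'_stainless steel = ln(0.151/0.142)/(2πk) = 0.06145/(2π·13.9) = 7.036×10^-4 m·K/W
  R'_vermiculite board = ln(0.315/0.151)/(2πk) = 0.7353/(2π·0.0647) = 1.809 m·K/W
  R'_diatomaceous earth = ln(0.405/0.315)/(2πk) = 0.2513/(2π·0.115) = 0.3478 m·K/W
  R'_conv,out = 1/(2πr h) = 1/(2π·0.405·7.30) = 0.05383 m·K/W
ΣR = 2.211 m·K/W
ΔT = Q'·ΣR = 212 × 2.211 = 468.7 K
Heat flows outward, so T_out = T_in − ΔT = 499 − 468.7 = 30.3 °C

T_out = 30.3 °C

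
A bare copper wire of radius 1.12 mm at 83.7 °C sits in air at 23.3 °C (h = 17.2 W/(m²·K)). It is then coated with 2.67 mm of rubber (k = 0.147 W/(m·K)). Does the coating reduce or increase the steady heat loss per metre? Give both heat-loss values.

increases: 7.31 → 16.1 W/m

Critical radius for a cylinder: r_cr = k/h = 0.00855 m = 0.855 cm.
Outer radius after coating: r₂ = 0.00112 + 0.00267 = 0.00379 m.
Since r₁ < r_cr and r₂ ≤ r_cr, the coating moves toward the maximum at r_cr — heat loss rises.
Bare: R = 1/(2πr₁h) = 8.262 m·K/W; Q = 60.4/8.262 = 7.31 W/m.
Coated: R = R_cond + R_conv = 3.761 m·K/W; Q = 60.4/3.761 = 16.1 W/m.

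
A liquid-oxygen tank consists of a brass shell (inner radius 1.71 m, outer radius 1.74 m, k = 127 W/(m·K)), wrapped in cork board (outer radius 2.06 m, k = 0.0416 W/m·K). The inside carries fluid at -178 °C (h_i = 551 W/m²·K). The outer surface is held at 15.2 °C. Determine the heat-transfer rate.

Resistance network (inner→outer):
  R_conv,in = 1/(4πr²h) = 1/(4π·1.71²·551) = 4.939×10^-5 K/W
  R_brass = (1/1.71 − 1/1.74)/(4πk) = 0.01008/(4π·127) = 6.318×10^-6 K/W
  R_cork board = (1/1.74 − 1/2.06)/(4πk) = 0.08928/(4π·0.0416) = 0.1708 K/W
ΣR = 4.939×10^-5 + 6.318×10^-6 + 0.1708 = 0.1709 K/W
Q = ΔT/ΣR = (-178 °C − 15.2 °C)/0.1709 = -1130 W
(Negative Q ⇒ heat flows inward; heat gain = 1130 W.)

Q = 1130 W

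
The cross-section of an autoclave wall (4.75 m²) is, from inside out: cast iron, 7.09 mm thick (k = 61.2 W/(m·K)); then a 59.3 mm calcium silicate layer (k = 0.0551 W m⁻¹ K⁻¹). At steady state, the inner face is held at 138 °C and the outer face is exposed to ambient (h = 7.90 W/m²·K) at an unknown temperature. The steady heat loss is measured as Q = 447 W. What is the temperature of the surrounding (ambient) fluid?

T_out = 24.8 °C

Series resistances:
  R_cast iron = L/(kA) = 0.00709/(61.2·4.75) = 2.439×10^-5 K/W
  R_calcium silicate = L/(kA) = 0.0593/(0.0551·4.75) = 0.2266 K/W
  R_conv,out = 1/(hA) = 1/(7.90·4.75) = 0.02665 K/W
ΣR = 0.2532 K/W
ΔT = Q·ΣR = 447 × 0.2532 = 113.2 K
Heat flows outward, so T_out = T_in − ΔT = 138 − 113.2 = 24.8 °C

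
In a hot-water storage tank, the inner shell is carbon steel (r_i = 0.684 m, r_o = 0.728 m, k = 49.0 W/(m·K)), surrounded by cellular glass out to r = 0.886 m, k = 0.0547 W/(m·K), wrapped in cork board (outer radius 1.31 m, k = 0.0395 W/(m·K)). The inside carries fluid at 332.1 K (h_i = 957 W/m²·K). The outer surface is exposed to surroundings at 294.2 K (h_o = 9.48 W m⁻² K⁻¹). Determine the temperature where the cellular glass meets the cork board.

Resistance network (inner→outer):
  R_conv,in = 1/(4πr²h) = 1/(4π·0.684²·957) = 1.777×10^-4 K/W
  R_carbon steel = (1/0.684 − 1/0.728)/(4πk) = 0.08836/(4π·49.0) = 1.435×10^-4 K/W
  R_cellular glass = (1/0.728 − 1/0.886)/(4πk) = 0.2450/(4π·0.0547) = 0.3564 K/W
  R_cork board = (1/0.886 − 1/1.31)/(4πk) = 0.3653/(4π·0.0395) = 0.7360 K/W
  R_conv,out = 1/(4πr²h) = 1/(4π·1.31²·9.48) = 0.004891 K/W
ΣR = 1.777×10^-4 + 1.435×10^-4 + 0.3564 + 0.7360 + 0.004891 = 1.098 K/W
Q = ΔT/ΣR = (332.1 K − 294.2 K)/1.098 = 34.52 W
From the inner boundary to the cellular glass/cork board interface, ΣR_partial = 0.3567 K/W.
T_interface = T_in − Q·ΣR_partial = 332.1 K − (34.52)(0.3567) = 319.8 K

T = 319.8 K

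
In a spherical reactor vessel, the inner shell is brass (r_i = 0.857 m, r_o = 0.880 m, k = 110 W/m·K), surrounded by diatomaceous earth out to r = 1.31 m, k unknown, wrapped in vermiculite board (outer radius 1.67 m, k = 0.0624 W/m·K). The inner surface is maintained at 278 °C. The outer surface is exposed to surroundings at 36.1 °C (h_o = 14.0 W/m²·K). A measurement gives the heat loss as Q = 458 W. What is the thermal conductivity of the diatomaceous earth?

k = 0.0939 W/m·K

ΣR = ΔT/Q = |278 − 36.1|/458 = 0.5282 K/W
Known resistances:
  R_brass = (1/0.857 − 1/0.880)/(4πk) = 0.03050/(4π·110) = 2.206×10^-5 K/W
  R_vermiculite board = (1/1.31 − 1/1.67)/(4πk) = 0.1646/(4π·0.0624) = 0.2099 K/W
  R_conv,out = 1/(4πr²h) = 1/(4π·1.67²·14.0) = 0.002038 K/W
R_diatomaceous earth = ΣR − ΣR_known = 0.5282 − 0.2120 = 0.3162 K/W
(1/r₁−1/r₂)/(4πk) = 0.3162 ⇒ k = 0.3730/(4π·0.3162) = 0.0939 W/m·K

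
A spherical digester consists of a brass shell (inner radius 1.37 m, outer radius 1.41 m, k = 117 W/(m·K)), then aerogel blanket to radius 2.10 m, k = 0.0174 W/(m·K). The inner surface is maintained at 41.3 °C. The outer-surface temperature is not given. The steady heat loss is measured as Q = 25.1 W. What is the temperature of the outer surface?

Series resistances:
  R_brass = (1/1.37 − 1/1.41)/(4πk) = 0.02071/(4π·117) = 1.408×10^-5 K/W
  R_aerogel blanket = (1/1.41 − 1/2.10)/(4πk) = 0.2330/(4π·0.0174) = 1.066 K/W
ΣR = 1.066 K/W
ΔT = Q·ΣR = 25.1 × 1.066 = 26.76 K
Heat flows outward, so T_out = T_in − ΔT = 41.3 − 26.76 = 14.5 °C

T_out = 14.5 °C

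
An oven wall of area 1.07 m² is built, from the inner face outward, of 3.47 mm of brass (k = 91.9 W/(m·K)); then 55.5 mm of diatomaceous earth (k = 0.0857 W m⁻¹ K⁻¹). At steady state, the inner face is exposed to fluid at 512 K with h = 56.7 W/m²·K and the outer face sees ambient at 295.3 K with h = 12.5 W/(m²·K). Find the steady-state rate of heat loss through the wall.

Q = 311 W

Treat each layer as a resistance in series:
  R_conv,in = 1/(hA) = 1/(56.7·1.07) = 0.01648 K/W
  R_brass = L/(kA) = 0.00347/(91.9·1.07) = 3.529×10^-5 K/W
  R_diatomaceous earth = L/(kA) = 0.0555/(0.0857·1.07) = 0.6052 K/W
  R_conv,out = 1/(hA) = 1/(12.5·1.07) = 0.07477 K/W
ΣR = 0.01648 + 3.529×10^-5 + 0.6052 + 0.07477 = 0.6965 K/W
Q = ΔT/ΣR = (512 K − 295.3 K)/0.6965 = 311 W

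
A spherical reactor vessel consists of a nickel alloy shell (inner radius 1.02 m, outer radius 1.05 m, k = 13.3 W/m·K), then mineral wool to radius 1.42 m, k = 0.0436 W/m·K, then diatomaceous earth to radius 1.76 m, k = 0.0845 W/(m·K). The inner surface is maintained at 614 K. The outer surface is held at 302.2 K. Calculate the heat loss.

Q = 536 W

Treat each layer as a resistance in series:
  R_nickel alloy = (1/1.02 − 1/1.05)/(4πk) = 0.02801/(4π·13.3) = 1.676×10^-4 K/W
  R_mineral wool = (1/1.05 − 1/1.42)/(4πk) = 0.2482/(4π·0.0436) = 0.4529 K/W
  R_diatomaceous earth = (1/1.42 − 1/1.76)/(4πk) = 0.1360/(4π·0.0845) = 0.1281 K/W
ΣR = 1.676×10^-4 + 0.4529 + 0.1281 = 0.5812 K/W
Q = ΔT/ΣR = (614 K − 302.2 K)/0.5812 = 536 W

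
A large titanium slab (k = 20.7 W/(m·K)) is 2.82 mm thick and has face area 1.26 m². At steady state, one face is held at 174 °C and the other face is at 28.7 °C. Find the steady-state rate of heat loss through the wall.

Q = 1340 kW

Q = kA·ΔT/L = 20.7 × 1.26 × |174 °C − 28.7 °C| / 0.00282 = 1.34×10^6 W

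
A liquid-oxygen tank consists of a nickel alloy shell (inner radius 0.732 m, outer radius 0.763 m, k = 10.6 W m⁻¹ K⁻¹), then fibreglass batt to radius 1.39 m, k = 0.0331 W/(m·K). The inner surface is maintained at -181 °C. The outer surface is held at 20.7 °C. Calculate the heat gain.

Q = 142 W

Treat each layer as a resistance in series:
  R_nickel alloy = (1/0.732 − 1/0.763)/(4πk) = 0.05550/(4π·10.6) = 4.167×10^-4 K/W
  R_fibreglass batt = (1/0.763 − 1/1.39)/(4πk) = 0.5912/(4π·0.0331) = 1.421 K/W
ΣR = 4.167×10^-4 + 1.421 = 1.421 K/W
Q = ΔT/ΣR = (-181 °C − 20.7 °C)/1.421 = -142 W
(Negative Q ⇒ heat flows inward; heat gain = 142 W.)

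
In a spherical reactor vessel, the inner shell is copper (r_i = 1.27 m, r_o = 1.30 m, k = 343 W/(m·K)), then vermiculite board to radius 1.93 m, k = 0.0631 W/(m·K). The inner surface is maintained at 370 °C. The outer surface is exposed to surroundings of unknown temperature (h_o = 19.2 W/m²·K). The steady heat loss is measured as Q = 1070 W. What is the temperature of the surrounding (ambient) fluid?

T_out = 30.0 °C

Sum the resistances:
  R_copper = (1/1.27 − 1/1.30)/(4πk) = 0.01817/(4π·343) = 4.216×10^-6 K/W
  R_vermiculite board = (1/1.30 − 1/1.93)/(4πk) = 0.2511/(4π·0.0631) = 0.3167 K/W
  R_conv,out = 1/(4πr²h) = 1/(4π·1.93²·19.2) = 0.001113 K/W
ΣR = 0.3178 K/W
ΔT = Q·ΣR = 1070 × 0.3178 = 340.0 K
Heat flows outward, so T_out = T_in − ΔT = 370 − 340.0 = 30.0 °C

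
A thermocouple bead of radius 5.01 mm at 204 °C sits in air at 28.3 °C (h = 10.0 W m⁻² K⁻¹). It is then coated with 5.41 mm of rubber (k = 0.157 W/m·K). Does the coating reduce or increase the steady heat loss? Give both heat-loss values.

Critical radius for a sphere: r_cr = 2k/h = 0.0314 m = 3.14 cm.
Outer radius after coating: r₂ = 0.00501 + 0.00541 = 0.01042 m.
Since r₁ < r_cr and r₂ ≤ r_cr, the coating moves toward the maximum at r_cr — heat loss rises.
Bare: R = 1/(4πr₁²h) = 317.0 K/W; Q = 175.7/317.0 = 0.554 W.
Coated: R = R_cond + R_conv = 125.8 K/W; Q = 175.7/125.8 = 1.40 W.

increases: 0.554 → 1.40 W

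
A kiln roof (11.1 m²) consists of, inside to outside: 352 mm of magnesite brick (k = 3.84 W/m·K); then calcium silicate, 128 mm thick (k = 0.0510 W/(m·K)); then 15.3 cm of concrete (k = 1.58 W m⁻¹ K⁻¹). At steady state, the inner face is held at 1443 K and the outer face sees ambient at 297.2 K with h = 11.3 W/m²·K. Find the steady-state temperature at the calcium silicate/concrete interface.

T = 373 K

Treat each layer as a resistance in series:
  R_magnesite brick = L/(kA) = 0.352/(3.84·11.1) = 0.008258 K/W
  R_calcium silicate = L/(kA) = 0.128/(0.0510·11.1) = 0.2261 K/W
  R_concrete = L/(kA) = 0.153/(1.58·11.1) = 0.008724 K/W
  R_conv,out = 1/(hA) = 1/(11.3·11.1) = 0.007973 K/W
ΣR = 0.008258 + 0.2261 + 0.008724 + 0.007973 = 0.2511 K/W
Q = ΔT/ΣR = (1443 K − 297.2 K)/0.2511 = 4563 W
From the inner boundary to the calcium silicate/concrete interface, ΣR_partial = 0.2344 K/W.
T_interface = T_in − Q·ΣR_partial = 1443 K − (4563)(0.2344) = 373 K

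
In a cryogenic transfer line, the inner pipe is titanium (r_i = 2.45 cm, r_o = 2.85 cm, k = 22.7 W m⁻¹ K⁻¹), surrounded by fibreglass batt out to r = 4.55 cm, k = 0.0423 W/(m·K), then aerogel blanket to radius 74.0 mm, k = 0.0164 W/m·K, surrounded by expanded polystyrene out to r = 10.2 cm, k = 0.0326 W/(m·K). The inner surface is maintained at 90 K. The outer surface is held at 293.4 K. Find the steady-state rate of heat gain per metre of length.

Treat each layer as a resistance in series:
  R'_titanium = ln(0.0285/0.0245)/(2πk) = 0.1512/(2π·22.7) = 0.001060 m·K/W
  R'_fibreglass batt = ln(0.0455/0.0285)/(2πk) = 0.4678/(2π·0.0423) = 1.760 m·K/W
  R'_aerogel blanket = ln(0.0740/0.0455)/(2πk) = 0.4864/(2π·0.0164) = 4.720 m·K/W
  R'_expanded polystyrene = ln(0.102/0.0740)/(2πk) = 0.3209/(2π·0.0326) = 1.567 m·K/W
ΣR = 0.001060 + 1.760 + 4.720 + 1.567 = 8.048 m·K/W
Q' = ΔT/ΣR = (90 K − 293.4 K)/8.048 = -25.3 W/m
(Negative Q' ⇒ heat flows inward; heat gain = 25.3 W/m.)

Q' = 25.3 W/m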